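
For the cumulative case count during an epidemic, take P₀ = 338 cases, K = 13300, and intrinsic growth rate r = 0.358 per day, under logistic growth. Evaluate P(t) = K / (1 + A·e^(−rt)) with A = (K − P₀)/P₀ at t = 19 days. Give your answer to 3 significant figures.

≈ 12,800 cases

A = (13300 − 338)/338 = 38.34911
P(19) = 13300 / (1 + 38.34911·e^(−0.358·19)) = 13300 / (1 + 38.34911·0.001112)
= 13300 / 1.04263 ≈ 12756.24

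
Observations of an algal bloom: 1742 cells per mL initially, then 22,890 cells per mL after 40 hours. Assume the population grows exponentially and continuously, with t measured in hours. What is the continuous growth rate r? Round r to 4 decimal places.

r ≈ 0.0644 per hour

22890 = 1742 · e^(r·40)
e^(40r) = 22890/1742 = 13.14007
r = ln(13.14007) / 40 = 2.57567 / 40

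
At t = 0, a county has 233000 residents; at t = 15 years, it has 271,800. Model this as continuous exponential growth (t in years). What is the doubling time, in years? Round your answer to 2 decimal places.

r = ln(271800/233000) / 15 = ln(1.16652) / 15 ≈ 0.010269 per year
doubling time = ln 2 / |r| = 0.69315 / 0.010269

doubling time ≈ 67.50 years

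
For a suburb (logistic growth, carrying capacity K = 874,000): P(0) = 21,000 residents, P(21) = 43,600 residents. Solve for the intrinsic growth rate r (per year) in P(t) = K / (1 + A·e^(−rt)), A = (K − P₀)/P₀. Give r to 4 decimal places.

A = (874000 − 21000)/21000 = 40.61905
43600 = 874000/(1 + 40.61905·e^(−r·21)) → e^(−21r) = (20.04587 − 1)/40.61905 = 0.46889
r = −ln(0.46889)/21 = 0.75739/21

r ≈ 0.0361 per year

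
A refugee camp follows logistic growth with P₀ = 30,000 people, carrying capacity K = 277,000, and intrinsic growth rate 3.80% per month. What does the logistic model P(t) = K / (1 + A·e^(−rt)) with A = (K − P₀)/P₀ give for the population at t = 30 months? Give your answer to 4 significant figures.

A = (277000 − 30000)/30000 = 8.23333
P(30) = 277000 / (1 + 8.23333·e^(−0.038·30)) = 277000 / (1 + 8.23333·0.319819)
= 277000 / 3.63318 ≈ 76241.82

≈ 76,240 people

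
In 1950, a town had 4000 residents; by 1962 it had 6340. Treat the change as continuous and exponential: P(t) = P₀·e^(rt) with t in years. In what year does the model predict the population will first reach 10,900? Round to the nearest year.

year 1976

r = ln(6340/4000) / 12 = 0.46058/12 ≈ 0.038382 per year
t = ln(10900/4000) / r = 1.00247/0.038382 ≈ 26.12 years after 1950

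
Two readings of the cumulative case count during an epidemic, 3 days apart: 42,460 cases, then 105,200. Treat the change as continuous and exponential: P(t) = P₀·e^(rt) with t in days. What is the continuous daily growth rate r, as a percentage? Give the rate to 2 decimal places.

105200 = 42460 · e^(r·3)
e^(3r) = 105200/42460 = 2.47763
r = ln(2.47763) / 3 = 0.9073 / 3

r ≈ 30.24% per day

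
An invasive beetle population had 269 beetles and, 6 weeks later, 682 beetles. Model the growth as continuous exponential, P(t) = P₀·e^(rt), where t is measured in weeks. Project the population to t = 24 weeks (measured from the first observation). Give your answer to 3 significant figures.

r = ln(682/269) / 6 ≈ 0.155053 per week
P(24) = 269 · e^(0.155053·24) = 269 · 41.31696 ≈ 11114.26

≈ 11,100 beetles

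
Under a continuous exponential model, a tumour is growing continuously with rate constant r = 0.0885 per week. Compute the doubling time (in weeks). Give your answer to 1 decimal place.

doubling time ≈ 7.8 weeks

doubling time = ln(2) / |r| = 0.69315 / 0.0885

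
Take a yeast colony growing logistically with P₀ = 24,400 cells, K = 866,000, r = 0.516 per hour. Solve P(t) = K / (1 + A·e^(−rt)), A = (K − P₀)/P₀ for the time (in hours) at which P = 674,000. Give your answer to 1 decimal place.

t ≈ 9.3 hours

A = (866000 − 24400)/24400 = 34.4918
674000 = 866000/(1 + 34.4918·e^(−0.516t)) → 1 + 34.4918·e^(−0.516t) = 1.28487
e^(−0.516t) = 0.008259 → t = ln(121.0806)/0.516 = 4.79646/0.516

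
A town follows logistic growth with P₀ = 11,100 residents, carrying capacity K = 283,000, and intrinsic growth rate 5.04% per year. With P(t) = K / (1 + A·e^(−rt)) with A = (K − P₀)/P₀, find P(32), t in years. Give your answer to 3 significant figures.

A = (283000 − 11100)/11100 = 24.4955
P(32) = 283000 / (1 + 24.4955·e^(−0.0504·32)) = 283000 / (1 + 24.4955·0.199329)
= 283000 / 5.88266 ≈ 48107.53

≈ 48,100 residents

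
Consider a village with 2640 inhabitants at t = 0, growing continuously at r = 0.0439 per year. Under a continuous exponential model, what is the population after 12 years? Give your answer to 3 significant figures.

P(12) = 2640 · e^(0.0439·12) = 2640 · e^(0.5268)
= 2640 · 1.6935 ≈ 4470.85

≈ 4,470 inhabitants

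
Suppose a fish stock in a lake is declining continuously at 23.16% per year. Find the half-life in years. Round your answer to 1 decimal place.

half-life = ln(2) / |r| = 0.69315 / 0.2316

half-life ≈ 3.0 years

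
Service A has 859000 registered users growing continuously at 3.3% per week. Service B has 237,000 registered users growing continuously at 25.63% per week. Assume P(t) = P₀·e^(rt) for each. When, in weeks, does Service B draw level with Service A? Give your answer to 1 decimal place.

859000·e^(0.033t) = 237000·e^(0.2563t)
859000/237000 = e^((0.2563 − 0.033)t) → ln(3.62447) = 0.2233·t
t = 1.28771 / 0.2233

t ≈ 5.8 weeks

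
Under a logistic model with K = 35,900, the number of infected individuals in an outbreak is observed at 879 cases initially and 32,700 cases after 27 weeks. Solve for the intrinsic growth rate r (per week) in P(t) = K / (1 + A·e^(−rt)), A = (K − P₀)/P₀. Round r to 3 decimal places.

r ≈ 0.223 per week

A = (35900 − 879)/879 = 39.84187
32700 = 35900/(1 + 39.84187·e^(−r·27)) → e^(−27r) = (1.09786 − 1)/39.84187 = 0.002456
r = −ln(0.002456)/27 = 6.00914/27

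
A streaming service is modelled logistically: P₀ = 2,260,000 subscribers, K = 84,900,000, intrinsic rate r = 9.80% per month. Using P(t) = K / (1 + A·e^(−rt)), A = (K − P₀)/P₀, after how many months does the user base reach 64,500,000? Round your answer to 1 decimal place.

t ≈ 48.5 months

A = (84900000 − 2260000)/2260000 = 36.56637
64500000 = 84900000/(1 + 36.56637·e^(−0.098t)) → 1 + 36.56637·e^(−0.098t) = 1.31628
e^(−0.098t) = 0.008649 → t = ln(115.61426)/0.098 = 4.75026/0.098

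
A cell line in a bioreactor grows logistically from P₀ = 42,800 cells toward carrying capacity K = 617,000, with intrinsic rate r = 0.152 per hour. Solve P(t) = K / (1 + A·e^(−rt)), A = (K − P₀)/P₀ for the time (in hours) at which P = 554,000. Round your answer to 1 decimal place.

A = (617000 − 42800)/42800 = 13.41589
554000 = 617000/(1 + 13.41589·e^(−0.152t)) → 1 + 13.41589·e^(−0.152t) = 1.11372
e^(−0.152t) = 0.008476 → t = ln(117.97463)/0.152 = 4.77047/0.152

t ≈ 31.4 hours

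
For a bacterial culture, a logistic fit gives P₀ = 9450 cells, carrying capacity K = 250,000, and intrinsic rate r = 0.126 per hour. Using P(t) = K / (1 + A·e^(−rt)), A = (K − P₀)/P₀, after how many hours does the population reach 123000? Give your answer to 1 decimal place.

A = (250000 − 9450)/9450 = 25.45503
123000 = 250000/(1 + 25.45503·e^(−0.126t)) → 1 + 25.45503·e^(−0.126t) = 2.03252
e^(−0.126t) = 0.040563 → t = ln(24.65329)/0.126 = 3.20491/0.126

t ≈ 25.4 hours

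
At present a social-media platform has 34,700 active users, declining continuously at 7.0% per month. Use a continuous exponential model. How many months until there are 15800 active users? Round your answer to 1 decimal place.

t ≈ 11.2 months

15800 = 34700 · e^(-0.07·t)
t = ln(15800/34700) / -0.07 = ln(0.45533) / -0.07 = -0.78673 / -0.07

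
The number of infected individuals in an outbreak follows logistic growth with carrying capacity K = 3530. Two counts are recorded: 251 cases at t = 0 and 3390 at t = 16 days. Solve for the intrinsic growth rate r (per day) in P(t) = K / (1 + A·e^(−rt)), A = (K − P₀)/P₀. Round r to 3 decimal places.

A = (3530 − 251)/251 = 13.06375
3390 = 3530/(1 + 13.06375·e^(−r·16)) → e^(−16r) = (1.0413 − 1)/13.06375 = 0.003161
r = −ln(0.003161)/16 = 5.75678/16

r ≈ 0.360 per day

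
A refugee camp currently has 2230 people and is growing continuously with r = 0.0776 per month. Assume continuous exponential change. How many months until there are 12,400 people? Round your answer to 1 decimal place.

t ≈ 22.1 months

12400 = 2230 · e^(0.0776·t)
t = ln(12400/2230) / 0.0776 = ln(5.56054) / 0.0776 = 1.71569 / 0.0776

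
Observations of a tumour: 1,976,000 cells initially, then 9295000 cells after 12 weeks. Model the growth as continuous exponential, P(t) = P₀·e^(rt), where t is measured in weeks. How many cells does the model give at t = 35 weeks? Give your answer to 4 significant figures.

r = ln(9295000/1976000) / 12 ≈ 0.129034 per week
P(35) = 1976000 · e^(0.129034·35) = 1976000 · 91.48477 ≈ 180773915.17

≈ 180,800,000 cells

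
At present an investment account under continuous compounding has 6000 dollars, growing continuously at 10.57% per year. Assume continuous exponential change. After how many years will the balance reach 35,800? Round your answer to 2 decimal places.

35800 = 6000 · e^(0.1057·t)
t = ln(35800/6000) / 0.1057 = ln(5.96667) / 0.1057 = 1.78619 / 0.1057

t ≈ 16.90 years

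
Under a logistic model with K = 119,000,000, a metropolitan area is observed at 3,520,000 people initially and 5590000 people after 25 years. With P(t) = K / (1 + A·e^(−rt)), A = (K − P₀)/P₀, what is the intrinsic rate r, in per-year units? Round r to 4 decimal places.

r ≈ 0.0192 per year

A = (119000000 − 3520000)/3520000 = 32.80682
5590000 = 119000000/(1 + 32.80682·e^(−r·25)) → e^(−25r) = (21.28801 − 1)/32.80682 = 0.618408
r = −ln(0.618408)/25 = 0.48061/25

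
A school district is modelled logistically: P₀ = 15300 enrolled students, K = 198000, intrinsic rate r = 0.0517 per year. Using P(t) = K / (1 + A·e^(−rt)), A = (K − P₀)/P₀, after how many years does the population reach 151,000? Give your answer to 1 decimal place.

A = (198000 − 15300)/15300 = 11.94118
151000 = 198000/(1 + 11.94118·e^(−0.0517t)) → 1 + 11.94118·e^(−0.0517t) = 1.31126
e^(−0.0517t) = 0.026066 → t = ln(38.36421)/0.0517 = 3.64712/0.0517

t ≈ 70.5 years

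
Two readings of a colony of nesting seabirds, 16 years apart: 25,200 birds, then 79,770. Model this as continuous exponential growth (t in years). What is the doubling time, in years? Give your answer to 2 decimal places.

r = ln(79770/25200) / 16 = ln(3.16548) / 16 ≈ 0.072019 per year
doubling time = ln 2 / |r| = 0.69315 / 0.072019

doubling time ≈ 9.62 years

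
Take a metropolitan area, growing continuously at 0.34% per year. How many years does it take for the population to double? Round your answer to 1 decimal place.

doubling time = ln(2) / |r| = 0.69315 / 0.0034

doubling time ≈ 203.9 years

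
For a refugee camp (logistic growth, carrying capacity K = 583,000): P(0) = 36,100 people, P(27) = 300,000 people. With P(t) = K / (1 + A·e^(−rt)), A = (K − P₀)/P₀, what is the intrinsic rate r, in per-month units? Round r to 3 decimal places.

A = (583000 − 36100)/36100 = 15.14958
300000 = 583000/(1 + 15.14958·e^(−r·27)) → e^(−27r) = (1.94333 − 1)/15.14958 = 0.062268
r = −ln(0.062268)/27 = 2.77631/27

r ≈ 0.103 per month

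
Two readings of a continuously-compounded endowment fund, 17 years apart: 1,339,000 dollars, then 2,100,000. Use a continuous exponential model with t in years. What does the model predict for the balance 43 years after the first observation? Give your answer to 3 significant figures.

r = ln(2100000/1339000) / 17 ≈ 0.026471 per year
P(43) = 1339000 · e^(0.026471·43) = 1339000 · 3.12137 ≈ 4179511.93

≈ 4,180,000 dollars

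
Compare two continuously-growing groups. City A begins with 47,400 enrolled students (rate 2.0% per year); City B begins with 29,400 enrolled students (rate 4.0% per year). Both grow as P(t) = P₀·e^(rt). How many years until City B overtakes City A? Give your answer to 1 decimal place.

t ≈ 23.9 years

47400·e^(0.02t) = 29400·e^(0.04t)
47400/29400 = e^((0.04 − 0.02)t) → ln(1.61224) = 0.02·t
t = 0.47763 / 0.02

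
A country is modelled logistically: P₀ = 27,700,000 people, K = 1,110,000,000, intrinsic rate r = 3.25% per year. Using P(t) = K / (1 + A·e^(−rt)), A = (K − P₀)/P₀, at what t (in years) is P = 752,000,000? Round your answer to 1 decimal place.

A = (1110000000 − 27700000)/27700000 = 39.0722
752000000 = 1110000000/(1 + 39.0722·e^(−0.0325t)) → 1 + 39.0722·e^(−0.0325t) = 1.47606
e^(−0.0325t) = 0.012184 → t = ln(82.07345)/0.0325 = 4.40761/0.0325

t ≈ 135.6 years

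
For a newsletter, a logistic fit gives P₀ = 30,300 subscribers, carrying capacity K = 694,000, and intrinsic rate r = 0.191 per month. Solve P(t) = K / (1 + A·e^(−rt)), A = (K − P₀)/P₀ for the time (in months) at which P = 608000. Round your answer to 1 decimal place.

t ≈ 26.4 months

A = (694000 − 30300)/30300 = 21.90429
608000 = 694000/(1 + 21.90429·e^(−0.191t)) → 1 + 21.90429·e^(−0.191t) = 1.14145
e^(−0.191t) = 0.006458 → t = ln(154.85824)/0.191 = 5.04251/0.191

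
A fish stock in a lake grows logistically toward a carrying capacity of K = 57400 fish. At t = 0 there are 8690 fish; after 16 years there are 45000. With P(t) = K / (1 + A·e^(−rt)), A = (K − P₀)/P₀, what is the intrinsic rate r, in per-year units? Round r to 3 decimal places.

A = (57400 − 8690)/8690 = 5.60529
45000 = 57400/(1 + 5.60529·e^(−r·16)) → e^(−16r) = (1.27556 − 1)/5.60529 = 0.04916
r = −ln(0.04916)/16 = 3.01268/16

r ≈ 0.188 per year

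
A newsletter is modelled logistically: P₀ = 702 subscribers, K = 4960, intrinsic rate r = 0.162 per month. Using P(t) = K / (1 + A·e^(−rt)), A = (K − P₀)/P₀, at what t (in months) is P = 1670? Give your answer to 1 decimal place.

A = (4960 − 702)/702 = 6.06553
1670 = 4960/(1 + 6.06553·e^(−0.162t)) → 1 + 6.06553·e^(−0.162t) = 2.97006
e^(−0.162t) = 0.324796 → t = ln(3.07885)/0.162 = 1.12456/0.162

t ≈ 6.9 months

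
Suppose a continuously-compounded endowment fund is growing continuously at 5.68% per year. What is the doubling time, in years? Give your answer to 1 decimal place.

doubling time ≈ 12.2 years

doubling time = ln(2) / |r| = 0.69315 / 0.0568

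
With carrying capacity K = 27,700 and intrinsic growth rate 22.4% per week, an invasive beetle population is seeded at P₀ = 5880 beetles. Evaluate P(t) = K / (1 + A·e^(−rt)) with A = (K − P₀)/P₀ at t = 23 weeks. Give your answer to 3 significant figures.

A = (27700 − 5880)/5880 = 3.71088
P(23) = 27700 / (1 + 3.71088·e^(−0.224·23)) = 27700 / (1 + 3.71088·0.005788)
= 27700 / 1.02148 ≈ 27117.57

≈ 27,100 beetles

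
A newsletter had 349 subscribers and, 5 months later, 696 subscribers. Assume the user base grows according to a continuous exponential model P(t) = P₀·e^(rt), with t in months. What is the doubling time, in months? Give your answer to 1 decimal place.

r = ln(696/349) / 5 = ln(1.99427) / 5 ≈ 0.138056 per month
doubling time = ln 2 / |r| = 0.69315 / 0.138056

doubling time ≈ 5.0 months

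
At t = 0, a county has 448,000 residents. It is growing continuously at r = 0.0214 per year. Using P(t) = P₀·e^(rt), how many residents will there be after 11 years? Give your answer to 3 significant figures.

≈ 567,000 residents

P(11) = 448000 · e^(0.0214·11) = 448000 · e^(0.2354)
= 448000 · 1.26541 ≈ 566905.85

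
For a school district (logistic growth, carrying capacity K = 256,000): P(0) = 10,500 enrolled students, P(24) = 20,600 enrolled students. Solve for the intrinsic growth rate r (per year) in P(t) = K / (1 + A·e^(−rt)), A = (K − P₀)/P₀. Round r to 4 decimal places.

A = (256000 − 10500)/10500 = 23.38095
20600 = 256000/(1 + 23.38095·e^(−r·24)) → e^(−24r) = (12.42718 − 1)/23.38095 = 0.488739
r = −ln(0.488739)/24 = 0.71593/24

r ≈ 0.0298 per year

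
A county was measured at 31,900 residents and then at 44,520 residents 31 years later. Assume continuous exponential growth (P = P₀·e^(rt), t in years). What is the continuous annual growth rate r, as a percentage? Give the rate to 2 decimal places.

r ≈ 1.08% per year

44520 = 31900 · e^(r·31)
e^(31r) = 44520/31900 = 1.39561
r = ln(1.39561) / 31 = 0.33333 / 31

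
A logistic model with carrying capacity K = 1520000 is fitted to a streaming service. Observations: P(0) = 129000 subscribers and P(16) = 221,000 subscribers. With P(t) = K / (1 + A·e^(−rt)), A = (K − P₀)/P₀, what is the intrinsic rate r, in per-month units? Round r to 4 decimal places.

r ≈ 0.0379 per month

A = (1520000 − 129000)/129000 = 10.78295
221000 = 1520000/(1 + 10.78295·e^(−r·16)) → e^(−16r) = (6.87783 − 1)/10.78295 = 0.545104
r = −ln(0.545104)/16 = 0.60678/16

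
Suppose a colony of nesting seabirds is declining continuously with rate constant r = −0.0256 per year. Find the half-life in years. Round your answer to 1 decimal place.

half-life ≈ 27.1 years

half-life = ln(2) / |r| = 0.69315 / 0.0256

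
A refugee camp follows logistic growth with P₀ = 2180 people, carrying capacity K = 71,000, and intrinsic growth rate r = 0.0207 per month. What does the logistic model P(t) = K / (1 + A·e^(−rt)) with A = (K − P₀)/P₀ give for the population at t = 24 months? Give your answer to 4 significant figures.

A = (71000 − 2180)/2180 = 31.56881
P(24) = 71000 / (1 + 31.56881·e^(−0.0207·24)) = 71000 / (1 + 31.56881·0.608475)
= 71000 / 20.20882 ≈ 3513.32

≈ 3,513 people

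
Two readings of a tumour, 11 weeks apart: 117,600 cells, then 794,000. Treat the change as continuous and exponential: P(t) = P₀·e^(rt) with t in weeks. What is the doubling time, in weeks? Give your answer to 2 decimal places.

r = ln(794000/117600) / 11 = ln(6.7517) / 11 ≈ 0.173618 per week
doubling time = ln 2 / |r| = 0.69315 / 0.173618

doubling time ≈ 3.99 weeks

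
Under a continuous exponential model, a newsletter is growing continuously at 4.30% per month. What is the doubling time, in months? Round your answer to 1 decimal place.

doubling time = ln(2) / |r| = 0.69315 / 0.043

doubling time ≈ 16.1 months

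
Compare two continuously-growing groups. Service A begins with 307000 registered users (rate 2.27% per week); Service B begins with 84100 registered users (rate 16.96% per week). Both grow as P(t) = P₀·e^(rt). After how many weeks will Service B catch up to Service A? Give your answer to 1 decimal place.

307000·e^(0.0227t) = 84100·e^(0.1696t)
307000/84100 = e^((0.1696 − 0.0227)t) → ln(3.65042) = 0.1469·t
t = 1.29484 / 0.1469

t ≈ 8.8 weeks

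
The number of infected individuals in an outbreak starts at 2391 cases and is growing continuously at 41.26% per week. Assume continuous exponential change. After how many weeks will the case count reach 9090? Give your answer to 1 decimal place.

9090 = 2391 · e^(0.4126·t)
t = ln(9090/2391) / 0.4126 = ln(3.80176) / 0.4126 = 1.33546 / 0.4126

t ≈ 3.2 weeks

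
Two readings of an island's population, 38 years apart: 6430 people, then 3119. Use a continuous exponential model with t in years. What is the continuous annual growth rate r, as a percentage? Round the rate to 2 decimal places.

3119 = 6430 · e^(r·38)
e^(38r) = 3119/6430 = 0.48507
r = ln(0.48507) / 38 = -0.72346 / 38

r ≈ -1.90% per year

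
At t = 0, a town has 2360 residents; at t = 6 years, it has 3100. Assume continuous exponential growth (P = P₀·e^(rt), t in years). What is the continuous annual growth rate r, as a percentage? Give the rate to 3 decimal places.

3100 = 2360 · e^(r·6)
e^(6r) = 3100/2360 = 1.31356
r = ln(1.31356) / 6 = 0.27274 / 6

r ≈ 4.546% per year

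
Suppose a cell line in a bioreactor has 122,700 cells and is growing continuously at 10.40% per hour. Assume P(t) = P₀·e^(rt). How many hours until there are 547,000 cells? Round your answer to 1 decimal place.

547000 = 122700 · e^(0.104·t)
t = ln(547000/122700) / 0.104 = ln(4.45803) / 0.104 = 1.49471 / 0.104

t ≈ 14.4 hours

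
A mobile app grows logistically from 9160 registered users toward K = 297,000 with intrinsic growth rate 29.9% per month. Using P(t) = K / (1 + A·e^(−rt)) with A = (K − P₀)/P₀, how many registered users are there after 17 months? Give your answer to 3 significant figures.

≈ 249,000 registered users

A = (297000 − 9160)/9160 = 31.42358
P(17) = 297000 / (1 + 31.42358·e^(−0.299·17)) = 297000 / (1 + 31.42358·0.006201)
= 297000 / 1.19487 ≈ 248563.37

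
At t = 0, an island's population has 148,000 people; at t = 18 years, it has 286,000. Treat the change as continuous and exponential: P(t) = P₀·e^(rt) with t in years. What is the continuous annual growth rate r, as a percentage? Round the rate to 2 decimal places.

r ≈ 3.66% per year

286000 = 148000 · e^(r·18)
e^(18r) = 286000/148000 = 1.93243
r = ln(1.93243) / 18 = 0.65878 / 18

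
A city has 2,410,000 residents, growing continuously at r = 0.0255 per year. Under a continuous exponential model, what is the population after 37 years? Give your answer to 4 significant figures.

≈ 6,191,000 residents

P(37) = 2410000 · e^(0.0255·37) = 2410000 · e^(0.9435)
= 2410000 · 2.56896 ≈ 6191186.49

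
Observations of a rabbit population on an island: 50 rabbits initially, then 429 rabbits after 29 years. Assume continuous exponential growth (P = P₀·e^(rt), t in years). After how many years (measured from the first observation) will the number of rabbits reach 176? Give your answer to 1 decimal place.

r = ln(429/50) / 29 ≈ 0.074118 per year
t = ln(176/50) / r = 1.25846 / 0.074118 ≈ 16.979

t ≈ 17.0 years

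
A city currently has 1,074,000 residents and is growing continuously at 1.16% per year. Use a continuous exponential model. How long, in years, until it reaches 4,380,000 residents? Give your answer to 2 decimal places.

4380000 = 1074000 · e^(0.0116·t)
t = ln(4380000/1074000) / 0.0116 = ln(4.07821) / 0.0116 = 1.40566 / 0.0116

t ≈ 121.18 years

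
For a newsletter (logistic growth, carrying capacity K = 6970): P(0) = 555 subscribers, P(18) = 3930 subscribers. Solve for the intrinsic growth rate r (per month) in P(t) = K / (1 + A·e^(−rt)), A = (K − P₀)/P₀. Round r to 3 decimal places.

r ≈ 0.150 per month

A = (6970 − 555)/555 = 11.55856
3930 = 6970/(1 + 11.55856·e^(−r·18)) → e^(−18r) = (1.77354 − 1)/11.55856 = 0.066923
r = −ln(0.066923)/18 = 2.70421/18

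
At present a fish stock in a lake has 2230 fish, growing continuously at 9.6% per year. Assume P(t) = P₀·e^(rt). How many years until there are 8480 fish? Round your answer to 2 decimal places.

8480 = 2230 · e^(0.096·t)
t = ln(8480/2230) / 0.096 = ln(3.80269) / 0.096 = 1.33571 / 0.096

t ≈ 13.91 years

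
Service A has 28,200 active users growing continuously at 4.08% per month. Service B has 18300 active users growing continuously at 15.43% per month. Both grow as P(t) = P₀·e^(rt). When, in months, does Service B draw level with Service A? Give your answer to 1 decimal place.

28200·e^(0.0408t) = 18300·e^(0.1543t)
28200/18300 = e^((0.1543 − 0.0408)t) → ln(1.54098) = 0.1135·t
t = 0.43242 / 0.1135

t ≈ 3.8 months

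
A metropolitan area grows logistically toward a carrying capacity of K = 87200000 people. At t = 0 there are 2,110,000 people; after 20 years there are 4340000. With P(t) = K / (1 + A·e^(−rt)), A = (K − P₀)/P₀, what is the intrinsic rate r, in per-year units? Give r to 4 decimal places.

r ≈ 0.0374 per year

A = (87200000 − 2110000)/2110000 = 40.32701
4340000 = 87200000/(1 + 40.32701·e^(−r·20)) → e^(−20r) = (20.09217 − 1)/40.32701 = 0.473434
r = −ln(0.473434)/20 = 0.74774/20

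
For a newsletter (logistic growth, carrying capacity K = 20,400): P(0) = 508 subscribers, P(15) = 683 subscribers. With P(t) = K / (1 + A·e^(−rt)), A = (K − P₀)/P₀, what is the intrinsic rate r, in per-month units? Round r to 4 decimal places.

A = (20400 − 508)/508 = 39.15748
683 = 20400/(1 + 39.15748·e^(−r·15)) → e^(−15r) = (29.86823 − 1)/39.15748 = 0.737234
r = −ln(0.737234)/15 = 0.30485/15

r ≈ 0.0203 per month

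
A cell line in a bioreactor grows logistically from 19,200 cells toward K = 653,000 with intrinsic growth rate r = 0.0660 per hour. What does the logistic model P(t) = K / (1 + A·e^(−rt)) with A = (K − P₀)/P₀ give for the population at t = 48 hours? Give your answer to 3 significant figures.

A = (653000 − 19200)/19200 = 33.01042
P(48) = 653000 / (1 + 33.01042·e^(−0.066·48)) = 653000 / (1 + 33.01042·0.042088)
= 653000 / 2.38933 ≈ 273298.13

≈ 273,000 cells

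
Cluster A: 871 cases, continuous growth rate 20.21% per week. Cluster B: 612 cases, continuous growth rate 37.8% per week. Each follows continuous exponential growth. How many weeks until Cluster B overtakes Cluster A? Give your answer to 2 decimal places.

871·e^(0.2021t) = 612·e^(0.378t)
871/612 = e^((0.378 − 0.2021)t) → ln(1.4232) = 0.1759·t
t = 0.35291 / 0.1759

t ≈ 2.01 weeks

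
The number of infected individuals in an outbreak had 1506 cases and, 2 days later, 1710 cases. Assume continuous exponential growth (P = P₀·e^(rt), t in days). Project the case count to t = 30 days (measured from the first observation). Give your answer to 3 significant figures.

r = ln(1710/1506) / 2 ≈ 0.063518 per day
P(30) = 1506 · e^(0.063518·30) = 1506 · 6.72306 ≈ 10124.93

≈ 10,100 cases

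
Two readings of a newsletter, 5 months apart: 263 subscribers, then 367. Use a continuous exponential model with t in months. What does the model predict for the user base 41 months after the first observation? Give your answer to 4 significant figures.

r = ln(367/263) / 5 ≈ 0.066642 per month
P(41) = 263 · e^(0.066642·41) = 263 · 15.36826 ≈ 4041.85

≈ 4,042 subscribers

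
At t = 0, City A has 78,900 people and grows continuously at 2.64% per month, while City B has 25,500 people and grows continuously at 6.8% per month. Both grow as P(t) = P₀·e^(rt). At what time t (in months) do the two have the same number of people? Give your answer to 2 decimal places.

78900·e^(0.0264t) = 25500·e^(0.068t)
78900/25500 = e^((0.068 − 0.0264)t) → ln(3.09412) = 0.0416·t
t = 1.1295 / 0.0416

t ≈ 27.15 months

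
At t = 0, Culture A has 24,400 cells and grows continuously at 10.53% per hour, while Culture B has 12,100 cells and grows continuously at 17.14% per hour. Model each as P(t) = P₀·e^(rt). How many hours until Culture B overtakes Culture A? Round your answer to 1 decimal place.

t ≈ 10.6 hours

24400·e^(0.1053t) = 12100·e^(0.1714t)
24400/12100 = e^((0.1714 − 0.1053)t) → ln(2.01653) = 0.0661·t
t = 0.70138 / 0.0661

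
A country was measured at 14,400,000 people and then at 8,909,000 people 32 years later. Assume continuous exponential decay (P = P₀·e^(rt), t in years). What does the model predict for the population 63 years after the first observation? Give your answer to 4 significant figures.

≈ 5,595,000 people

r = ln(8909000/14400000) / 32 ≈ -0.015005 per year
P(63) = 14400000 · e^(-0.015005·63) = 14400000 · 0.38855 ≈ 5595154.7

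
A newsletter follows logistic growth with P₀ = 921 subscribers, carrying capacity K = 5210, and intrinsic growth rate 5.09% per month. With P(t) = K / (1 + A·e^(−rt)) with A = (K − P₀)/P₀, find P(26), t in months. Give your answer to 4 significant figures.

≈ 2,326 subscribers

A = (5210 − 921)/921 = 4.65689
P(26) = 5210 / (1 + 4.65689·e^(−0.0509·26)) = 5210 / (1 + 4.65689·0.266229)
= 5210 / 2.2398 ≈ 2326.1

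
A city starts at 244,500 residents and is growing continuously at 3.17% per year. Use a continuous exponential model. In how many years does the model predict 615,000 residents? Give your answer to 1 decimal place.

615000 = 244500 · e^(0.0317·t)
t = ln(615000/244500) / 0.0317 = ln(2.51534) / 0.0317 = 0.92241 / 0.0317

t ≈ 29.1 years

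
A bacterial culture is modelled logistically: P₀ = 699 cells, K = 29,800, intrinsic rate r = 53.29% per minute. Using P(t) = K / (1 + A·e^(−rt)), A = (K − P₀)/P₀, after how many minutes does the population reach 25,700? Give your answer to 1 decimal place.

t ≈ 10.4 minutes

A = (29800 − 699)/699 = 41.63233
25700 = 29800/(1 + 41.63233·e^(−0.5329t)) → 1 + 41.63233·e^(−0.5329t) = 1.15953
e^(−0.5329t) = 0.003832 → t = ln(260.96364)/0.5329 = 5.56438/0.5329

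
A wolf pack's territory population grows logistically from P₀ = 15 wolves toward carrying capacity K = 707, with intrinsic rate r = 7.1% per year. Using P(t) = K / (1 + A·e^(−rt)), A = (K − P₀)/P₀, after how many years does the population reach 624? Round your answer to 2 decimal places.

A = (707 − 15)/15 = 46.13333
624 = 707/(1 + 46.13333·e^(−0.071t)) → 1 + 46.13333·e^(−0.071t) = 1.13301
e^(−0.071t) = 0.002883 → t = ln(346.83373)/0.071 = 5.84885/0.071

t ≈ 82.38 years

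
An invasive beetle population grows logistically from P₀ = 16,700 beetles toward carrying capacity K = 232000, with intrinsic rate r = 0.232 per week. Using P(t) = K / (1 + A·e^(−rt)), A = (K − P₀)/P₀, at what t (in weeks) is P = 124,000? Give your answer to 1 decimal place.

t ≈ 11.6 weeks

A = (232000 − 16700)/16700 = 12.89222
124000 = 232000/(1 + 12.89222·e^(−0.232t)) → 1 + 12.89222·e^(−0.232t) = 1.87097
e^(−0.232t) = 0.067558 → t = ln(14.80217)/0.232 = 2.69477/0.232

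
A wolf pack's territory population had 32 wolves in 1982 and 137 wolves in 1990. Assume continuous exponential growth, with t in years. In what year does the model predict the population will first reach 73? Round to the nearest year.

r = ln(137/32) / 8 = 1.45425/8 ≈ 0.181781 per year
t = ln(73/32) / r = 0.82472/0.181781 ≈ 4.54 years after 1982

year 1987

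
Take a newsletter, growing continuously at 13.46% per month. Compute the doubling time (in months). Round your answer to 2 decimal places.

doubling time ≈ 5.15 months

doubling time = ln(2) / |r| = 0.69315 / 0.1346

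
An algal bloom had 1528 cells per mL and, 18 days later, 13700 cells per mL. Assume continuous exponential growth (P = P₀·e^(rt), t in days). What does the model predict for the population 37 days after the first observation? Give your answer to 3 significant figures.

≈ 139,000 cells per mL

r = ln(13700/1528) / 18 ≈ 0.121858 per day
P(37) = 1528 · e^(0.121858·37) = 1528 · 90.80641 ≈ 138752.19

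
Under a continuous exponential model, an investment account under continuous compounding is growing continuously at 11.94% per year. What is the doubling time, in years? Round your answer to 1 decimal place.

doubling time ≈ 5.8 years

doubling time = ln(2) / |r| = 0.69315 / 0.1194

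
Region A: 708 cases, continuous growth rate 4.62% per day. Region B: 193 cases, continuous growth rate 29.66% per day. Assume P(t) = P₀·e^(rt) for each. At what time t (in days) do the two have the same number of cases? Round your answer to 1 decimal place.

708·e^(0.0462t) = 193·e^(0.2966t)
708/193 = e^((0.2966 − 0.0462)t) → ln(3.66839) = 0.2504·t
t = 1.29975 / 0.2504

t ≈ 5.2 days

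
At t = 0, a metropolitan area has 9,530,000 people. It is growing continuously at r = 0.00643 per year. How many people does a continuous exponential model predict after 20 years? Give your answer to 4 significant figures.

≈ 10,840,000 people

P(20) = 9530000 · e^(0.00643·20) = 9530000 · e^(0.1286)
= 9530000 · 1.13724 ≈ 10837850.88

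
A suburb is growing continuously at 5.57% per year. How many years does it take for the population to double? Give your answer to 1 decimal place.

doubling time ≈ 12.4 years

doubling time = ln(2) / |r| = 0.69315 / 0.0557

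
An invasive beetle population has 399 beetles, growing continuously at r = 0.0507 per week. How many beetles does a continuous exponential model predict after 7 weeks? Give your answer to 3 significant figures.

P(7) = 399 · e^(0.0507·7) = 399 · e^(0.3549)
= 399 · 1.42604 ≈ 568.99

≈ 569 beetles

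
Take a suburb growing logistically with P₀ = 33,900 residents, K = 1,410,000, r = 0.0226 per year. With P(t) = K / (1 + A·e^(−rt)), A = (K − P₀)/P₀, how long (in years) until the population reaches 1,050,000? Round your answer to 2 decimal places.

t ≈ 211.24 years

A = (1410000 − 33900)/33900 = 40.59292
1050000 = 1410000/(1 + 40.59292·e^(−0.0226t)) → 1 + 40.59292·e^(−0.0226t) = 1.34286
e^(−0.0226t) = 0.008446 → t = ln(118.39602)/0.0226 = 4.77404/0.0226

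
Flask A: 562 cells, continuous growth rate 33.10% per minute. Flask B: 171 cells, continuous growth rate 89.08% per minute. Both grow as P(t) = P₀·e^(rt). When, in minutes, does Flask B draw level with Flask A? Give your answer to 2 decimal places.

562·e^(0.331t) = 171·e^(0.8908t)
562/171 = e^((0.8908 − 0.331)t) → ln(3.28655) = 0.5598·t
t = 1.18984 / 0.5598

t ≈ 2.13 minutes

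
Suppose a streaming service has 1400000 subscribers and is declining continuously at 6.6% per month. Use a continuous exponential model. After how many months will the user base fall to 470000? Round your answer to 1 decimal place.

t ≈ 16.5 months

470000 = 1400000 · e^(-0.066·t)
t = ln(470000/1400000) / -0.066 = ln(0.33571) / -0.066 = -1.09149 / -0.066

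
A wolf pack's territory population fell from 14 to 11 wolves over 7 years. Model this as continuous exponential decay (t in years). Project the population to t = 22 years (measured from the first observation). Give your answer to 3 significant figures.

r = ln(11/14) / 7 ≈ -0.034452 per year
P(22) = 14 · e^(-0.034452·22) = 14 · 0.46863 ≈ 6.56

≈ 6.56 wolves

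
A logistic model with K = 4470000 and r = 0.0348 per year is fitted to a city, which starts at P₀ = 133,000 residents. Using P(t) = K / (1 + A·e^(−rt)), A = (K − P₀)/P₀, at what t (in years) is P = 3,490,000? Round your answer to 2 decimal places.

A = (4470000 − 133000)/133000 = 32.60902
3490000 = 4470000/(1 + 32.60902·e^(−0.0348t)) → 1 + 32.60902·e^(−0.0348t) = 1.2808
e^(−0.0348t) = 0.008611 → t = ln(116.12805)/0.0348 = 4.75469/0.0348

t ≈ 136.63 years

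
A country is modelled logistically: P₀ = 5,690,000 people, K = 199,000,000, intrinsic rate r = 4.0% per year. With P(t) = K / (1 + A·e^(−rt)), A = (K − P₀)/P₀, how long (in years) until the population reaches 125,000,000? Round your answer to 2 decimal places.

t ≈ 101.25 years

A = (199000000 − 5690000)/5690000 = 33.97364
125000000 = 199000000/(1 + 33.97364·e^(−0.04t)) → 1 + 33.97364·e^(−0.04t) = 1.592
e^(−0.04t) = 0.017425 → t = ln(57.3879)/0.04 = 4.04983/0.04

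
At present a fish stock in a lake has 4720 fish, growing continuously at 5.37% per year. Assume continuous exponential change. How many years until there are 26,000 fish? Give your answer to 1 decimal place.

26000 = 4720 · e^(0.0537·t)
t = ln(26000/4720) / 0.0537 = ln(5.50847) / 0.0537 = 1.70629 / 0.0537

t ≈ 31.8 years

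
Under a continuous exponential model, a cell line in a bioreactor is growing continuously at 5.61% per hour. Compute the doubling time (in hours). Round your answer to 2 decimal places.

doubling time ≈ 12.36 hours

doubling time = ln(2) / |r| = 0.69315 / 0.0561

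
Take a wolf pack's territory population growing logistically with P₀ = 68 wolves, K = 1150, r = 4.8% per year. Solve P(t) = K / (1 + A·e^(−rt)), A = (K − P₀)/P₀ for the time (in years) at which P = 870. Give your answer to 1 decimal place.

A = (1150 − 68)/68 = 15.91176
870 = 1150/(1 + 15.91176·e^(−0.048t)) → 1 + 15.91176·e^(−0.048t) = 1.32184
e^(−0.048t) = 0.020226 → t = ln(49.44013)/0.048 = 3.90076/0.048

t ≈ 81.3 years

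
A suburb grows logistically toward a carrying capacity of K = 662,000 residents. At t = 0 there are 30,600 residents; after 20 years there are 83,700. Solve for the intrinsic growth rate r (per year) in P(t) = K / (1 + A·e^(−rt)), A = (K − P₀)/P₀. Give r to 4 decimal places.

A = (662000 − 30600)/30600 = 20.63399
83700 = 662000/(1 + 20.63399·e^(−r·20)) → e^(−20r) = (7.9092 − 1)/20.63399 = 0.334846
r = −ln(0.334846)/20 = 1.09409/20

r ≈ 0.0547 per year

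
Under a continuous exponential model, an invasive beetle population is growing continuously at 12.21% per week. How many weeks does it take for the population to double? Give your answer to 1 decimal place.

doubling time = ln(2) / |r| = 0.69315 / 0.1221

doubling time ≈ 5.7 weeks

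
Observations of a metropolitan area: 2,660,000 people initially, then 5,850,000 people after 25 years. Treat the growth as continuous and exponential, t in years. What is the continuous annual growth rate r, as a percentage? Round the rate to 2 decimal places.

5850000 = 2660000 · e^(r·25)
e^(25r) = 5850000/2660000 = 2.19925
r = ln(2.19925) / 25 = 0.78812 / 25

r ≈ 3.15% per year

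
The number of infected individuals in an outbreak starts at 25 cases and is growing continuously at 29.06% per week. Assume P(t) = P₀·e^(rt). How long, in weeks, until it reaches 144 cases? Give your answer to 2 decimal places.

144 = 25 · e^(0.2906·t)
t = ln(144/25) / 0.2906 = ln(5.76) / 0.2906 = 1.75094 / 0.2906

t ≈ 6.03 weeks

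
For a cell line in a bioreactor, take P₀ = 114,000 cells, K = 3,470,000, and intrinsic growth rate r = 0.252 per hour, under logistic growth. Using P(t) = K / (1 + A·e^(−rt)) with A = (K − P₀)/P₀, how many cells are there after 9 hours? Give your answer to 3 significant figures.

≈ 857,000 cells

A = (3470000 − 114000)/114000 = 29.4386
P(9) = 3470000 / (1 + 29.4386·e^(−0.252·9)) = 3470000 / (1 + 29.4386·0.103519)
= 3470000 / 4.04745 ≈ 857328.99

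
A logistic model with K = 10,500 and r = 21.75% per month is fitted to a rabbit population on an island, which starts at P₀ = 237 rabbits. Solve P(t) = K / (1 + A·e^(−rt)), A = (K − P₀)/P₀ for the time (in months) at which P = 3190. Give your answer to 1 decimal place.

t ≈ 13.5 months

A = (10500 − 237)/237 = 43.3038
3190 = 10500/(1 + 43.3038·e^(−0.2175t)) → 1 + 43.3038·e^(−0.2175t) = 3.29154
e^(−0.2175t) = 0.052918 → t = ln(18.89728)/0.2175 = 2.93902/0.2175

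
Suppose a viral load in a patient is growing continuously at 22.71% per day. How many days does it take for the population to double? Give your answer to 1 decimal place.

doubling time ≈ 3.1 days

doubling time = ln(2) / |r| = 0.69315 / 0.2271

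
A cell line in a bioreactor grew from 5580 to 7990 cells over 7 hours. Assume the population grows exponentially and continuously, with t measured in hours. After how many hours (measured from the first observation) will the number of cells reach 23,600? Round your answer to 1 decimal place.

t ≈ 28.1 hours

r = ln(7990/5580) / 7 ≈ 0.051286 per hour
t = ln(23600/5580) / r = 1.44206 / 0.051286 ≈ 28.118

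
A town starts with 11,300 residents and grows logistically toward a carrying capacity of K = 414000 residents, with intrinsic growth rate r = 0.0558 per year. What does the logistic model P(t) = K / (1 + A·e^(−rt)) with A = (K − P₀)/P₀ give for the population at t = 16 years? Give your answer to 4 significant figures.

≈ 26,550 residents

A = (414000 − 11300)/11300 = 35.63717
P(16) = 414000 / (1 + 35.63717·e^(−0.0558·16)) = 414000 / (1 + 35.63717·0.409508)
= 414000 / 15.59369 ≈ 26549.2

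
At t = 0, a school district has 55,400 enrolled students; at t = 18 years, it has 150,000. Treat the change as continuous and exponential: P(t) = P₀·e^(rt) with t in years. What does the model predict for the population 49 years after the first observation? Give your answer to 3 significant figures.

r = ln(150000/55400) / 18 ≈ 0.055336 per year
P(49) = 55400 · e^(0.055336·49) = 55400 · 15.05161 ≈ 833859.19

≈ 834,000 enrolled students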